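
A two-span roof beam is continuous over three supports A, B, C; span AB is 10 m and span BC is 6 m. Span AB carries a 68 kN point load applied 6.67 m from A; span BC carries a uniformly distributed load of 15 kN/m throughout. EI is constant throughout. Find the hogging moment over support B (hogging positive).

Insert a hinge at B; M_B is the redundant, and each span becomes simply supported.
End slopes at the hinge B, treating each span as simply supported:
  span AB: point load 68 at a = 6.67: Pab(L + a)/(6LEI) = 419.6/EI
  span BC: UDL 15: wL³/(24EI) = 135/EI
  relative rotation θ_0 = (419.6 + 135)/EI = 554.6/EI
A unit hogging moment at B produces rotation L₁/(3EI) + L₂/(3EI) = 5.333/EI.
Slope continuity at B: θ_0 = M_B·5.333/EI, so M_B = 554.6/5.333 = 104 kN·m (hogging).

M_B = 104 kN·m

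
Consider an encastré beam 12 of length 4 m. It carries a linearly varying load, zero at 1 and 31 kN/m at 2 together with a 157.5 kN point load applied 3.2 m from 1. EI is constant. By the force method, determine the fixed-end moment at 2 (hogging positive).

M_2 = 105.4 kN·m

Take the two fixed-end moments M_1, M_2 as redundants; the released structure is the simple span 12.
Simple-span end rotations at 1 and 2 under the given loads:
  at 1: triangular load, peak 31: 7w₀L³/(360EI) = 38.58/EI
  at 2: triangular load, peak 31: w₀L³/(45EI) = 44.09/EI
  at 1: point load 157.5 at a = 3.2: Pab(L + b)/(6LEI) = 80.64/EI
  at 2: point load 157.5 at a = 3.2: Pab(L + a)/(6LEI) = 121/EI
  θ_10 = 119.2/EI,  θ_20 = 165/EI
Flexibility coefficients: a unit moment at one end gives L/(3EI) there and L/(6EI) at the far end, so f₁₁ = f₂₂ = 1.333/EI and f₁₂ = f₂₁ = 0.6667/EI.
Compatibility — zero rotation at each built-in end:
  1.333 M_1 + 0.6667 M_2 = 119.2
  0.6667 M_1 + 1.333 M_2 = 165
Solving the pair gives M_1 = 36.69 kN·m and M_2 = 105.4 kN·m (hogging).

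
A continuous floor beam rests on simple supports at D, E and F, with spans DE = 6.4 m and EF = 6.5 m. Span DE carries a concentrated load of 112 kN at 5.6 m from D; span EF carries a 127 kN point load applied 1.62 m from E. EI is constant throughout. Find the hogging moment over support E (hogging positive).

M_E = 104.6 kN·m

Take M_E as the redundant. Released structure: two simple spans DE and EF with a hinge at E.
Rotations at E on the released spans (each span's end-slope, ×1/EI):
  span DE: point load 112 at a = 5.6: Pab(L + a)/(6LEI) = 156.8/EI
  span EF: point load 127 at a = 1.62: Pab(L + b)/(6LEI) = 293/EI
  relative rotation θ_0 = (156.8 + 293)/EI = 449.8/EI
A unit hogging moment at E produces rotation L₁/(3EI) + L₂/(3EI) = 4.3/EI.
Compatibility: M_E·(L₁+L₂)/(3EI) = θ_0, giving M_E = 104.6 kN·m (hogging).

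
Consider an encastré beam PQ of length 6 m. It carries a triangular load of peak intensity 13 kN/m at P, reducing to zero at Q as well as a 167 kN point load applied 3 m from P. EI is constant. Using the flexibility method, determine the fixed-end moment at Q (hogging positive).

M_Q = 140.8 kN·m

Take the two fixed-end moments M_P, M_Q as redundants; the released structure is the simple span PQ.
On the primary (simply-supported) span, the end slopes from the loading are:
  at P: triangular load, peak 13: w₀L³/(45EI) = 62.4/EI
  at Q: triangular load, peak 13: 7w₀L³/(360EI) = 54.6/EI
  at P: point load 167 at a = 3: Pab(L + b)/(6LEI) = 375.8/EI
  at Q: point load 167 at a = 3: Pab(L + a)/(6LEI) = 375.8/EI
  θ_P0 = 438.1/EI,  θ_Q0 = 430.4/EI
Flexibility coefficients: a unit moment at one end gives L/(3EI) there and L/(6EI) at the far end, so f₁₁ = f₂₂ = 2/EI and f₁₂ = f₂₁ = 1/EI.
Compatibility — zero rotation at each built-in end:
  2 M_P + 1 M_Q = 438.1
  1 M_P + 2 M_Q = 430.4
Solving the pair gives M_P = 148.7 kN·m and M_Q = 140.8 kN·m (hogging).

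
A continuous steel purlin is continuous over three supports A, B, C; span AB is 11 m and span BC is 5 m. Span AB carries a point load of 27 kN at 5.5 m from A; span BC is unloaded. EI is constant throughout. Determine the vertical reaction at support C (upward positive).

Insert a hinge at B; M_B is the redundant, and each span becomes simply supported.
End slopes at the hinge B, treating each span as simply supported:
  span AB: point load 27 at a = 5.5: Pab(L + a)/(6LEI) = 204.2/EI
  relative rotation θ_0 = (204.2 + 0)/EI = 204.2/EI
A unit hogging moment at B produces rotation L₁/(3EI) + L₂/(3EI) = 5.333/EI.
Compatibility: M_B·(L₁+L₂)/(3EI) = θ_0, giving M_B = 38.29 kN·m (hogging).
Span BC, ΣM about C: R_B^{BC}·5 = 0 + 38.29, so R_B^{BC} = 7.657 kN and R_C = 0 − 7.657 = -7.657 kN.

R_C = -7.657 kN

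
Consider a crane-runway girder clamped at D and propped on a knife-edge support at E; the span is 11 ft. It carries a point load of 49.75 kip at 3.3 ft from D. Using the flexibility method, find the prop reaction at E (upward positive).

Release the roller at E. Primary structure: cantilever fixed at D.
Downward deflection at the released point E due to the loads:
  point load 49.75 at a = 3.3: Pa²(3L − a)/(6EI) = 2682/EI
Flexibility coefficient — unit upward force at E: δ_{EE} = L³/(3EI) = 443.7/EI.
Compatibility at E: δ_0 − R_E·δ_{EE} = 0, so R_E = 2682/443.7 = 6.045 kip.

R_E = 6.045 kip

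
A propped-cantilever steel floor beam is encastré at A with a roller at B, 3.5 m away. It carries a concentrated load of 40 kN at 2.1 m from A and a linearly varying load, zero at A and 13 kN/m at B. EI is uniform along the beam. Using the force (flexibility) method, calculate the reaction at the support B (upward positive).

R_B = 29.79 kN

Remove the prop at B; the released (primary) structure is a cantilever built in at A.
Free-end deflection of the primary structure under the applied loading (downward +):
  point load 40 at a = 2.1: Pa²(3L − a)/(6EI) = 247/EI
  triangular load, peak 13 at the free end: 11w₀L⁴/(120EI) = 178.8/EI
  δ_0 = 425.8/EI
Flexibility coefficient — unit upward force at B: δ_{BB} = L³/(3EI) = 14.29/EI.
The prop prevents deflection at B: R_B = δ_0/δ_{BB} = 425.8/14.29 = 29.79 kN.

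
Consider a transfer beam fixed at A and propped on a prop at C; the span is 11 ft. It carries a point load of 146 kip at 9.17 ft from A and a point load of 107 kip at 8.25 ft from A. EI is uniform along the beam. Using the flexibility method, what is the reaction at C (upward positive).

R_C = 177.6 kip

Choose R_C as the redundant. The primary structure is the cantilever fixed at A.
Free-end deflection of the primary structure under the applied loading (downward +):
  point load 146 at a = 9.17: Pa²(3L − a)/(6EI) = 48760/EI
  point load 107 at a = 8.25: Pa²(3L − a)/(6EI) = 30041/EI
  δ_0 = 78801/EI
Tip deflection under a unit load at C: L³/(3EI) = 443.7/EI.
The prop prevents deflection at C: R_C = δ_0/δ_{CC} = 78801/443.7 = 177.6 kip.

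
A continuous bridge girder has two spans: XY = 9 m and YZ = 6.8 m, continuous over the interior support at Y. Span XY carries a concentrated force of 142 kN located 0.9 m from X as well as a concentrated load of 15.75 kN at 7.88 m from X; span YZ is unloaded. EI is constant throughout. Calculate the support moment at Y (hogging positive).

M_Y = 44.29 kN·m

Take M_Y as the redundant. Released structure: two simple spans XY and YZ with a hinge at Y.
Discontinuity in slope at Y on the released structure — sum the simple-span end rotations:
  span XY: point load 142 at a = 0.9: Pab(L + a)/(6LEI) = 189.8/EI
  span XY: point load 15.75 at a = 7.88: Pab(L + a)/(6LEI) = 43.45/EI
  relative rotation θ_0 = (233.2 + 0)/EI = 233.2/EI
A unit hogging moment at Y produces rotation L₁/(3EI) + L₂/(3EI) = 5.267/EI.
Compatibility: M_Y·(L₁+L₂)/(3EI) = θ_0, giving M_Y = 44.29 kN·m (hogging).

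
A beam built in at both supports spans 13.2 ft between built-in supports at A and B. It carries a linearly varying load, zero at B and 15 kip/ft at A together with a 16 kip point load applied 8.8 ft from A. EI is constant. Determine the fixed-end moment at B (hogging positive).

M_B = 118.4 kip·ft

Take the two fixed-end moments M_A, M_B as redundants; the released structure is the simple span AB.
Simple-span end rotations at A and B under the given loads:
  at A: triangular load, peak 15: w₀L³/(45EI) = 766.7/EI
  at B: triangular load, peak 15: 7w₀L³/(360EI) = 670.8/EI
  at A: point load 16 at a = 8.8: Pab(L + b)/(6LEI) = 137.7/EI
  at B: point load 16 at a = 8.8: Pab(L + a)/(6LEI) = 172.1/EI
  θ_A0 = 904.3/EI,  θ_B0 = 842.9/EI
Flexibility coefficients: a unit moment at one end gives L/(3EI) there and L/(6EI) at the far end, so f₁₁ = f₂₂ = 4.4/EI and f₁₂ = f₂₁ = 2.2/EI.
Compatibility — zero rotation at each built-in end:
  4.4 M_A + 2.2 M_B = 904.3
  2.2 M_A + 4.4 M_B = 842.9
Solving the pair gives M_A = 146.3 kip·ft and M_B = 118.4 kip·ft (hogging).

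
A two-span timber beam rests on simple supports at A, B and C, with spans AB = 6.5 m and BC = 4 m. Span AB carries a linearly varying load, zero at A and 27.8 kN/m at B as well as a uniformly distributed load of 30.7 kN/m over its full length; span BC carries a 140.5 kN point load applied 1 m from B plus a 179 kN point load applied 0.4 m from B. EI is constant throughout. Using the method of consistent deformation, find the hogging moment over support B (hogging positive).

Release continuity at B by inserting a hinge; the redundant is the internal moment M_B. The primary structure is two simply-supported spans AB and BC.
End slopes at the hinge B, treating each span as simply supported:
  span AB: triangular load, peak 27.8: w₀L³/(45EI) = 169.7/EI
  span AB: UDL 30.7: wL³/(24EI) = 351.3/EI
  span BC: point load 140.5 at a = 1: Pab(L + b)/(6LEI) = 122.9/EI
  span BC: point load 179 at a = 0.4: Pab(L + b)/(6LEI) = 81.62/EI
  relative rotation θ_0 = (520.9 + 204.6)/EI = 725.5/EI
A unit hogging moment at B produces rotation L₁/(3EI) + L₂/(3EI) = 3.5/EI.
Slope continuity at B: θ_0 = M_B·3.5/EI, so M_B = 725.5/3.5 = 207.3 kN·m (hogging).

M_B = 207.3 kN·m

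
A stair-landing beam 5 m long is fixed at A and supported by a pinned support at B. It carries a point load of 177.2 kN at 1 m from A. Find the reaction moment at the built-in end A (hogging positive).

M_A = 127.6 kN·m

Choose R_B as the redundant. The primary structure is the cantilever fixed at A.
Downward deflection at the released point B due to the loads:
  point load 177.2 at a = 1: Pa²(3L − a)/(6EI) = 413.5/EI
Tip deflection under a unit load at B: L³/(3EI) = 41.67/EI.
The prop prevents deflection at B: R_B = δ_0/δ_{BB} = 413.5/41.67 = 9.923 kN.
Moment equilibrium about A: M_A = Σ(load moments about A) − R_B·L = 177.2 − 9.923×5 = 127.6 kN·m.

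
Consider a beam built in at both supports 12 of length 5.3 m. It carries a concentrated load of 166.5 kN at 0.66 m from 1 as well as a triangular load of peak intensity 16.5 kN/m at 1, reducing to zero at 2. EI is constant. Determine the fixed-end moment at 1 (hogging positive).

M_1 = 107.4 kN·m

Take the two fixed-end moments M_1, M_2 as redundants; the released structure is the simple span 12.
End rotations of the released simple span under the applied load (×1/EI):
  at 1: point load 166.5 at a = 0.66: Pab(L + b)/(6LEI) = 159.4/EI
  at 2: point load 166.5 at a = 0.66: Pab(L + a)/(6LEI) = 95.56/EI
  at 1: triangular load, peak 16.5: w₀L³/(45EI) = 54.59/EI
  at 2: triangular load, peak 16.5: 7w₀L³/(360EI) = 47.76/EI
  θ_10 = 214/EI,  θ_20 = 143.3/EI
Flexibility coefficients: a unit moment at one end gives L/(3EI) there and L/(6EI) at the far end, so f₁₁ = f₂₂ = 1.767/EI and f₁₂ = f₂₁ = 0.8833/EI.
Compatibility — zero rotation at each built-in end:
  1.767 M_1 + 0.8833 M_2 = 214
  0.8833 M_1 + 1.767 M_2 = 143.3
Solving the pair gives M_1 = 107.4 kN·m and M_2 = 27.43 kN·m (hogging).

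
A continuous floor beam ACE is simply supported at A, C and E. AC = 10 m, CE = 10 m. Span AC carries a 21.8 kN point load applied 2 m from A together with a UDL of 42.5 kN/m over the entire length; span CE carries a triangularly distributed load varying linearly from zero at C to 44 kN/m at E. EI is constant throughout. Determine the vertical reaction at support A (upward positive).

Take M_C as the redundant. Released structure: two simple spans AC and CE with a hinge at C.
End slopes at the hinge C, treating each span as simply supported:
  span AC: point load 21.8 at a = 2: Pab(L + a)/(6LEI) = 69.76/EI
  span AC: UDL 42.5: wL³/(24EI) = 1771/EI
  span CE: triangular load, peak 44: 7w₀L³/(360EI) = 855.6/EI
  relative rotation θ_0 = (1841 + 855.6)/EI = 2696/EI
A unit hogging moment at C produces rotation L₁/(3EI) + L₂/(3EI) = 6.667/EI.
Compatibility: M_C·(L₁+L₂)/(3EI) = θ_0, giving M_C = 404.4 kN·m (hogging).
Span AC, ΣM about A with M_C applied at C: R_C^{AC}·10 = 2169 + 404.4, so R_C^{AC} = 257.3 kN and R_A = 446.8 − 257.3 = 189.5 kN.

R_A = 189.5 kN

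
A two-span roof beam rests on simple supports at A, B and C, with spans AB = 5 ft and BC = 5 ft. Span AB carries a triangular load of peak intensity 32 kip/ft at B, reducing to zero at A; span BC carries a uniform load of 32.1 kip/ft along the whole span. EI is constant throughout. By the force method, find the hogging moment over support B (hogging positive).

M_B = 76.82 kip·ft

Insert a hinge at B; M_B is the redundant, and each span becomes simply supported.
End slopes at the hinge B, treating each span as simply supported:
  span AB: triangular load, peak 32: w₀L³/(45EI) = 88.89/EI
  span BC: UDL 32.1: wL³/(24EI) = 167.2/EI
  relative rotation θ_0 = (88.89 + 167.2)/EI = 256.1/EI
A unit hogging moment at B produces rotation L₁/(3EI) + L₂/(3EI) = 3.333/EI.
Slope continuity at B: θ_0 = M_B·3.333/EI, so M_B = 256.1/3.333 = 76.82 kip·ft (hogging).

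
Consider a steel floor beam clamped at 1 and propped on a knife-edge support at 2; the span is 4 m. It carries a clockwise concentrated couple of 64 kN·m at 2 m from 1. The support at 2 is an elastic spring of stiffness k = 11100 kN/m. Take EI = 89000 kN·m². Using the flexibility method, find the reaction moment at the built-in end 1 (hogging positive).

M_1 = 11.67 kN·m

Choose R_2 as the redundant. The primary structure is the cantilever fixed at 1.
Deflection at 2 on the released cantilever, summing each load's contribution:
  clockwise couple 64 at a = 2: M₀a(2L − a)/(2EI) = 384/EI
Tip deflection under a unit load at 2: L³/(3EI) = 21.33/EI.
With EI = 89000 kN·m²: δ_0 = 0.004315 m and δ_{22} = 0.00024 m/kN.
Compatibility — the spring shortens by R_2/k under the reaction it provides: δ_0 − R_2·δ_{22} = R_2/k. With 1/k = 0.00009 m/kN, R_2 = δ_0 / (δ_{22} + 1/k) = 0.004315 / (0.00024 + 0.00009) = 13.08 kN.
Moment equilibrium about 1: M_1 = Σ(load moments about 1) − R_2·L = 64 − 13.08×4 = 11.67 kN·m.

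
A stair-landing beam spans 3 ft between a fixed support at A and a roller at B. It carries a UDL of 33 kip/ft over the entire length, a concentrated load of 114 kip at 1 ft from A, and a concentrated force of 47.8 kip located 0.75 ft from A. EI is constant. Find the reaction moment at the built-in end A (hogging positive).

Take the reaction at B as the redundant and release it; the primary structure is a cantilever fixed at A.
Deflection at B on the released cantilever, summing each load's contribution:
  UDL 33: wL⁴/(8EI) = 334.1/EI
  point load 114 at a = 1: Pa²(3L − a)/(6EI) = 152/EI
  point load 47.8 at a = 0.75: Pa²(3L − a)/(6EI) = 36.97/EI
  δ_0 = 523.1/EI
Tip deflection under a unit load at B: L³/(3EI) = 9/EI.
The prop prevents deflection at B: R_B = δ_0/δ_{BB} = 523.1/9 = 58.12 kip.
Moment equilibrium about A: M_A = Σ(load moments about A) − R_B·L = 298.4 − 58.12×3 = 124 kip·ft.

M_A = 124 kip·ft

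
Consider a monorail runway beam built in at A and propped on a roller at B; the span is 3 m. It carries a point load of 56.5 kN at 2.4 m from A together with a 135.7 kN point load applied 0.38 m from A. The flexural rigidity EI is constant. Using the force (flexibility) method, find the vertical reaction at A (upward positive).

Take the reaction at B as the redundant and release it; the primary structure is a cantilever fixed at A.
Free-end deflection of the primary structure under the applied loading (downward +):
  point load 56.5 at a = 2.4: Pa²(3L − a)/(6EI) = 358/EI
  point load 135.7 at a = 0.38: Pa²(3L − a)/(6EI) = 28.15/EI
  δ_0 = 386.1/EI
Tip deflection under a unit load at B: L³/(3EI) = 9/EI.
The prop prevents deflection at B: R_B = δ_0/δ_{BB} = 386.1/9 = 42.9 kN.
Vertical equilibrium: R_A = ΣP − R_B = 192.2 − 42.9 = 149.3 kN.

R_A = 149.3 kN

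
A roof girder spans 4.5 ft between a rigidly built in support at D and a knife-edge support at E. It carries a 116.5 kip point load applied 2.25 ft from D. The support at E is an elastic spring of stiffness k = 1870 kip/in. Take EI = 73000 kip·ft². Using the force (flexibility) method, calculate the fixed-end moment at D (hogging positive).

Release the roller at E. Primary structure: cantilever fixed at D.
Deflection at E on the released cantilever, summing each load's contribution:
  point load 116.5 at a = 2.25: Pa²(3L − a)/(6EI) = 1106/EI
Tip deflection under a unit load at E: L³/(3EI) = 30.38/EI.
With EI = 73000 kip·ft²: δ_0 = 0.015148 ft and δ_{EE} = 0.000416 ft/kip.
Compatibility — the spring shortens by R_E/k under the reaction it provides: δ_0 − R_E·δ_{EE} = R_E/k. With 1/k = 1/(1870×12) ft/kip = 0.000045 ft/kip, R_E = δ_0 / (δ_{EE} + 1/k) = 0.015148 / (0.000416 + 0.000045) = 32.88 kip.
Moment equilibrium about D: M_D = Σ(load moments about D) − R_E·L = 262.1 − 32.88×4.5 = 114.1 kip·ft.

M_D = 114.1 kip·ft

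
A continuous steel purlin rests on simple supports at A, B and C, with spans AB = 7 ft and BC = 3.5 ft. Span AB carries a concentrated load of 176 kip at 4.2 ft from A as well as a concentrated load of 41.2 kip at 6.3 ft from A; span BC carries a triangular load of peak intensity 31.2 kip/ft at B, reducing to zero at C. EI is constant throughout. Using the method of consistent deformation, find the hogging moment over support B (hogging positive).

Release continuity at B by inserting a hinge; the redundant is the internal moment M_B. The primary structure is two simply-supported spans AB and BC.
End slopes at the hinge B, treating each span as simply supported:
  span AB: point load 176 at a = 4.2: Pab(L + a)/(6LEI) = 551.9/EI
  span AB: point load 41.2 at a = 6.3: Pab(L + a)/(6LEI) = 57.54/EI
  span BC: triangular load, peak 31.2: w₀L³/(45EI) = 29.73/EI
  relative rotation θ_0 = (609.5 + 29.73)/EI = 639.2/EI
A unit hogging moment at B produces rotation L₁/(3EI) + L₂/(3EI) = 3.5/EI.
Slope continuity at B: θ_0 = M_B·3.5/EI, so M_B = 639.2/3.5 = 182.6 kip·ft (hogging).

M_B = 182.6 kip·ft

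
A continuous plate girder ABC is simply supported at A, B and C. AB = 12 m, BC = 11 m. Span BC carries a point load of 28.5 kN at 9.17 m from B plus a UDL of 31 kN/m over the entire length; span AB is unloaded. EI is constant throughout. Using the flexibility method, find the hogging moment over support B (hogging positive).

M_B = 236.4 kN·m

Insert a hinge at B; M_B is the redundant, and each span becomes simply supported.
End slopes at the hinge B, treating each span as simply supported:
  span BC: point load 28.5 at a = 9.17: Pab(L + b)/(6LEI) = 92.97/EI
  span BC: UDL 31: wL³/(24EI) = 1719/EI
  relative rotation θ_0 = (0 + 1812)/EI = 1812/EI
A unit hogging moment at B produces rotation L₁/(3EI) + L₂/(3EI) = 7.667/EI.
Slope continuity at B: θ_0 = M_B·7.667/EI, so M_B = 1812/7.667 = 236.4 kN·m (hogging).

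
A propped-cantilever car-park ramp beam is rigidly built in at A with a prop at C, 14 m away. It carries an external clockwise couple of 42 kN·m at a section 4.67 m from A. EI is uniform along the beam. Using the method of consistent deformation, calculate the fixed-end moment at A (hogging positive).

M_A = 6.98 kN·m

Release the roller at C. Primary structure: cantilever fixed at A.
Downward deflection at the released point C due to the loads:
  clockwise couple 42 at a = 4.67: M₀a(2L − a)/(2EI) = 2288/EI
Flexibility coefficient — unit upward force at C: δ_{CC} = L³/(3EI) = 914.7/EI.
The prop prevents deflection at C: R_C = δ_0/δ_{CC} = 2288/914.7 = 2.501 kN.
Moment equilibrium about A: M_A = Σ(load moments about A) − R_C·L = 42 − 2.501×14 = 6.98 kN·m.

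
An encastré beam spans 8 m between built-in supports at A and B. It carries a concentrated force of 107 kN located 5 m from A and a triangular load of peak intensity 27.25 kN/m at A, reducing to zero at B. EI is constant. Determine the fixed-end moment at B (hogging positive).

M_B = 183.5 kN·m

Take the two fixed-end moments M_A, M_B as redundants; the released structure is the simple span AB.
End rotations of the released simple span under the applied load (×1/EI):
  at A: point load 107 at a = 5: Pab(L + b)/(6LEI) = 367.8/EI
  at B: point load 107 at a = 5: Pab(L + a)/(6LEI) = 434.7/EI
  at A: triangular load, peak 27.25: w₀L³/(45EI) = 310/EI
  at B: triangular load, peak 27.25: 7w₀L³/(360EI) = 271.3/EI
  θ_A0 = 677.9/EI,  θ_B0 = 706/EI
Flexibility coefficients: a unit moment at one end gives L/(3EI) there and L/(6EI) at the far end, so f₁₁ = f₂₂ = 2.667/EI and f₁₂ = f₂₁ = 1.333/EI.
Compatibility — zero rotation at each built-in end:
  2.667 M_A + 1.333 M_B = 677.9
  1.333 M_A + 2.667 M_B = 706
Solving the pair gives M_A = 162.4 kN·m and M_B = 183.5 kN·m (hogging).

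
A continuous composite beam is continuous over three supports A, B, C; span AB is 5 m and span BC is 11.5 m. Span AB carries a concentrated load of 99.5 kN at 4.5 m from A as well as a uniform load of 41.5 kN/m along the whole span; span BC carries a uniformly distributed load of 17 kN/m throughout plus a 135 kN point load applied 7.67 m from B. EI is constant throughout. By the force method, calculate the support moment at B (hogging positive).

Release continuity at B by inserting a hinge; the redundant is the internal moment M_B. The primary structure is two simply-supported spans AB and BC.
Rotations at B on the released spans (each span's end-slope, ×1/EI):
  span AB: point load 99.5 at a = 4.5: Pab(L + a)/(6LEI) = 70.89/EI
  span AB: UDL 41.5: wL³/(24EI) = 216.1/EI
  span BC: UDL 17: wL³/(24EI) = 1077/EI
  span BC: point load 135 at a = 7.67: Pab(L + b)/(6LEI) = 881.1/EI
  relative rotation θ_0 = (287 + 1958)/EI = 2245/EI
A unit hogging moment at B produces rotation L₁/(3EI) + L₂/(3EI) = 5.5/EI.
Compatibility: M_B·(L₁+L₂)/(3EI) = θ_0, giving M_B = 408.3 kN·m (hogging).

M_B = 408.3 kN·m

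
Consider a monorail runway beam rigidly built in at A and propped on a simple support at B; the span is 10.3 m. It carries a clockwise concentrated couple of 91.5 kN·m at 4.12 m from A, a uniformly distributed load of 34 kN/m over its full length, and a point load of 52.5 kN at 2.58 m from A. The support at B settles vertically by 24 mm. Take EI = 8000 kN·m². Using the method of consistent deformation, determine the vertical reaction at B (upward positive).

R_B = 143.9 kN

Release the roller at B. Primary structure: cantilever fixed at A.
Primary-structure tip deflection at B by superposition:
  clockwise couple 91.5 at a = 4.12: M₀a(2L − a)/(2EI) = 3106/EI
  UDL 34: wL⁴/(8EI) = 47834/EI
  point load 52.5 at a = 2.58: Pa²(3L − a)/(6EI) = 1649/EI
  δ_0 = 52590/EI
Tip deflection under a unit load at B: L³/(3EI) = 364.2/EI.
With EI = 8000 kN·m²: δ_0 = 6.5737 m and δ_{BB} = 0.04553 m/kN.
Compatibility — the beam at B must follow the support down by 0.024 m: δ_0 − R_B·δ_{BB} = 0.024, so R_B = (6.5737 − 0.024)/0.04553 = 143.9 kN.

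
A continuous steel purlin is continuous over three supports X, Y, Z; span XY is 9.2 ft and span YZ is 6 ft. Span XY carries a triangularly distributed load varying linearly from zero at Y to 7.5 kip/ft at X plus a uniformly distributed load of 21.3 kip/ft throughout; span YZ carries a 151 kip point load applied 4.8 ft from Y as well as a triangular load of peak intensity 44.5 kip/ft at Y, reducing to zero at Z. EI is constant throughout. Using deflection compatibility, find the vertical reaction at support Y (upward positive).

R_Y = 293.5 kip

Take M_Y as the redundant. Released structure: two simple spans XY and YZ with a hinge at Y.
End slopes at the hinge Y, treating each span as simply supported:
  span XY: triangular load, peak 7.5: 7w₀L³/(360EI) = 113.6/EI
  span XY: UDL 21.3: wL³/(24EI) = 691.1/EI
  span YZ: point load 151 at a = 4.8: Pab(L + b)/(6LEI) = 174/EI
  span YZ: triangular load, peak 44.5: w₀L³/(45EI) = 213.6/EI
  relative rotation θ_0 = (804.6 + 387.6)/EI = 1192/EI
A unit hogging moment at Y produces rotation L₁/(3EI) + L₂/(3EI) = 5.067/EI.
Compatibility: M_Y·(L₁+L₂)/(3EI) = θ_0, giving M_Y = 235.3 kip·ft (hogging).
Span XY, ΣM about X with M_Y applied at Y: R_Y^{XY}·9.2 = 1007 + 235.3, so R_Y^{XY} = 135.1 kip and R_X = 230.5 − 135.1 = 95.4 kip.
Span YZ, ΣM about Z: R_Y^{YZ}·6 = 715.2 + 235.3, so R_Y^{YZ} = 158.4 kip and R_Z = 284.5 − 158.4 = 126.1 kip.
R_Y = 135.1 + 158.4 = 293.5 kip.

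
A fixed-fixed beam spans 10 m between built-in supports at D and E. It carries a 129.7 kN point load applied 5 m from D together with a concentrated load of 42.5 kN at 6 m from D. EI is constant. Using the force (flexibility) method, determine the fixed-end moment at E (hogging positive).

M_E = 223.3 kN·m

Release both end moments; the primary structure is a simply-supported span DE with redundants M_D and M_E.
End rotations of the released simple span under the applied load (×1/EI):
  at D: point load 129.7 at a = 5: Pab(L + b)/(6LEI) = 810.6/EI
  at E: point load 129.7 at a = 5: Pab(L + a)/(6LEI) = 810.6/EI
  at D: point load 42.5 at a = 6: Pab(L + b)/(6LEI) = 238/EI
  at E: point load 42.5 at a = 6: Pab(L + a)/(6LEI) = 272/EI
  θ_D0 = 1049/EI,  θ_E0 = 1083/EI
Flexibility coefficients: a unit moment at one end gives L/(3EI) there and L/(6EI) at the far end, so f₁₁ = f₂₂ = 3.333/EI and f₁₂ = f₂₁ = 1.667/EI.
Compatibility — zero rotation at each built-in end:
  3.333 M_D + 1.667 M_E = 1049
  1.667 M_D + 3.333 M_E = 1083
Solving the pair gives M_D = 202.9 kN·m and M_E = 223.3 kN·m (hogging).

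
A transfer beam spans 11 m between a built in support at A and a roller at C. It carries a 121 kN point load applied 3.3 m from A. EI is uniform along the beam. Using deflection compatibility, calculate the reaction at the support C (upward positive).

Choose R_C as the redundant. The primary structure is the cantilever fixed at A.
Primary-structure tip deflection at C by superposition:
  point load 121 at a = 3.3: Pa²(3L − a)/(6EI) = 6523/EI
Tip deflection under a unit load at C: L³/(3EI) = 443.7/EI.
The prop prevents deflection at C: R_C = δ_0/δ_{CC} = 6523/443.7 = 14.7 kN.

R_C = 14.7 kN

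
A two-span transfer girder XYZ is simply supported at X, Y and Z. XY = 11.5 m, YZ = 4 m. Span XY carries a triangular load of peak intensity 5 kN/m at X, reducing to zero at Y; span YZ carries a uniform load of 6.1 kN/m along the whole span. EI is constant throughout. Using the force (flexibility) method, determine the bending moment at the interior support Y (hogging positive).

Insert a hinge at Y; M_Y is the redundant, and each span becomes simply supported.
Discontinuity in slope at Y on the released structure — sum the simple-span end rotations:
  span XY: triangular load, peak 5: 7w₀L³/(360EI) = 147.9/EI
  span YZ: UDL 6.1: wL³/(24EI) = 16.27/EI
  relative rotation θ_0 = (147.9 + 16.27)/EI = 164.1/EI
A unit hogging moment at Y produces rotation L₁/(3EI) + L₂/(3EI) = 5.167/EI.
Slope continuity at Y: θ_0 = M_Y·5.167/EI, so M_Y = 164.1/5.167 = 31.77 kN·m (hogging).

M_Y = 31.77 kN·m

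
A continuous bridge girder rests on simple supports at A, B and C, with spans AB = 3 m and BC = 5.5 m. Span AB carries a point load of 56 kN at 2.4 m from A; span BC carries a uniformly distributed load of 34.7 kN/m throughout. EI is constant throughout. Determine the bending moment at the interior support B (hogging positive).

Insert a hinge at B; M_B is the redundant, and each span becomes simply supported.
End slopes at the hinge B, treating each span as simply supported:
  span AB: point load 56 at a = 2.4: Pab(L + a)/(6LEI) = 24.19/EI
  span BC: UDL 34.7: wL³/(24EI) = 240.6/EI
  relative rotation θ_0 = (24.19 + 240.6)/EI = 264.7/EI
A unit hogging moment at B produces rotation L₁/(3EI) + L₂/(3EI) = 2.833/EI.
Compatibility: M_B·(L₁+L₂)/(3EI) = θ_0, giving M_B = 93.44 kN·m (hogging).

M_B = 93.44 kN·m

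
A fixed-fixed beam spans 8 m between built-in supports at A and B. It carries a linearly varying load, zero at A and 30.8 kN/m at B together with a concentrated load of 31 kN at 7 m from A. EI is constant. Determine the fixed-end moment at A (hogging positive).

M_A = 69.1 kN·m

Release both end moments; the primary structure is a simply-supported span AB with redundants M_A and M_B.
On the primary (simply-supported) span, the end slopes from the loading are:
  at A: triangular load, peak 30.8: 7w₀L³/(360EI) = 306.6/EI
  at B: triangular load, peak 30.8: w₀L³/(45EI) = 350.4/EI
  at A: point load 31 at a = 7: Pab(L + b)/(6LEI) = 40.69/EI
  at B: point load 31 at a = 7: Pab(L + a)/(6LEI) = 67.81/EI
  θ_A0 = 347.3/EI,  θ_B0 = 418.2/EI
Flexibility coefficients: a unit moment at one end gives L/(3EI) there and L/(6EI) at the far end, so f₁₁ = f₂₂ = 2.667/EI and f₁₂ = f₂₁ = 1.333/EI.
Compatibility — zero rotation at each built-in end:
  2.667 M_A + 1.333 M_B = 347.3
  1.333 M_A + 2.667 M_B = 418.2
Solving the pair gives M_A = 69.1 kN·m and M_B = 122.3 kN·m (hogging).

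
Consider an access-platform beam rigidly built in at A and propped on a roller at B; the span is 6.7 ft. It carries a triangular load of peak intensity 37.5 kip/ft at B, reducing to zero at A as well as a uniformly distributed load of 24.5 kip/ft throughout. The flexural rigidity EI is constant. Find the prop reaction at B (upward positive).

Remove the prop at B; the released (primary) structure is a cantilever built in at A.
Downward deflection at the released point B due to the loads:
  triangular load, peak 37.5 at the free end: 11w₀L⁴/(120EI) = 6927/EI
  UDL 24.5: wL⁴/(8EI) = 6171/EI
  δ_0 = 13098/EI
Flexibility coefficient — unit upward force at B: δ_{BB} = L³/(3EI) = 100.3/EI.
The prop prevents deflection at B: R_B = δ_0/δ_{BB} = 13098/100.3 = 130.7 kip.

R_B = 130.7 kip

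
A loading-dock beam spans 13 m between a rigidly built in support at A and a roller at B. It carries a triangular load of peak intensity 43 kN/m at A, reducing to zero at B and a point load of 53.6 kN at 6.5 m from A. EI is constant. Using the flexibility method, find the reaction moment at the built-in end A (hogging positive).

Remove the prop at B; the released (primary) structure is a cantilever built in at A.
Primary-structure tip deflection at B by superposition:
  triangular load, peak 43 at the fixed end: w₀L⁴/(30EI) = 40937/EI
  point load 53.6 at a = 6.5: Pa²(3L − a)/(6EI) = 12267/EI
  δ_0 = 53204/EI
Flexibility coefficient — unit upward force at B: δ_{BB} = L³/(3EI) = 732.3/EI.
The prop prevents deflection at B: R_B = δ_0/δ_{BB} = 53204/732.3 = 72.65 kN.
Moment equilibrium about A: M_A = Σ(load moments about A) − R_B·L = 1560 − 72.65×13 = 615.1 kN·m.

M_A = 615.1 kN·m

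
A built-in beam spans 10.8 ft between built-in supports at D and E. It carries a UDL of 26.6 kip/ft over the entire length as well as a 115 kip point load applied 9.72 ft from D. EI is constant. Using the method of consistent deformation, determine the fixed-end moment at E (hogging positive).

M_E = 359.2 kip·ft

Take the two fixed-end moments M_D, M_E as redundants; the released structure is the simple span DE.
End rotations of the released simple span under the applied load (×1/EI):
  at D: UDL 26.6: wL³/(24EI) = 1396/EI
  at E: UDL 26.6: wL³/(24EI) = 1396/EI
  at D: point load 115 at a = 9.72: Pab(L + b)/(6LEI) = 221.3/EI
  at E: point load 115 at a = 9.72: Pab(L + a)/(6LEI) = 382.3/EI
  θ_D0 = 1618/EI,  θ_E0 = 1778/EI
Flexibility coefficients: a unit moment at one end gives L/(3EI) there and L/(6EI) at the far end, so f₁₁ = f₂₂ = 3.6/EI and f₁₂ = f₂₁ = 1.8/EI.
Compatibility — zero rotation at each built-in end:
  3.6 M_D + 1.8 M_E = 1618
  1.8 M_D + 3.6 M_E = 1778
Solving the pair gives M_D = 269.7 kip·ft and M_E = 359.2 kip·ft (hogging).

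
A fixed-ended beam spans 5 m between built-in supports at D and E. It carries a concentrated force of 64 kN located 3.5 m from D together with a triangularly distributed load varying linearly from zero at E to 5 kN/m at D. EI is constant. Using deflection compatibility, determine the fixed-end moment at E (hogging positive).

M_E = 51.21 kN·m

Release both end moments; the primary structure is a simply-supported span DE with redundants M_D and M_E.
End rotations of the released simple span under the applied load (×1/EI):
  at D: point load 64 at a = 3.5: Pab(L + b)/(6LEI) = 72.8/EI
  at E: point load 64 at a = 3.5: Pab(L + a)/(6LEI) = 95.2/EI
  at D: triangular load, peak 5: w₀L³/(45EI) = 13.89/EI
  at E: triangular load, peak 5: 7w₀L³/(360EI) = 12.15/EI
  θ_D0 = 86.69/EI,  θ_E0 = 107.4/EI
Flexibility coefficients: a unit moment at one end gives L/(3EI) there and L/(6EI) at the far end, so f₁₁ = f₂₂ = 1.667/EI and f₁₂ = f₂₁ = 0.8333/EI.
Compatibility — zero rotation at each built-in end:
  1.667 M_D + 0.8333 M_E = 86.69
  0.8333 M_D + 1.667 M_E = 107.4
Solving the pair gives M_D = 26.41 kN·m and M_E = 51.21 kN·m (hogging).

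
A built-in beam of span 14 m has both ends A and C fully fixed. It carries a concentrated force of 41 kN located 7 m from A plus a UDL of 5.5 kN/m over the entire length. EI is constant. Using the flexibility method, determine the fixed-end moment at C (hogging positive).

Take the two fixed-end moments M_A, M_C as redundants; the released structure is the simple span AC.
Simple-span end rotations at A and C under the given loads:
  at A: point load 41 at a = 7: Pab(L + b)/(6LEI) = 502.2/EI
  at C: point load 41 at a = 7: Pab(L + a)/(6LEI) = 502.2/EI
  at A: UDL 5.5: wL³/(24EI) = 628.8/EI
  at C: UDL 5.5: wL³/(24EI) = 628.8/EI
  θ_A0 = 1131/EI,  θ_C0 = 1131/EI
Flexibility coefficients: a unit moment at one end gives L/(3EI) there and L/(6EI) at the far end, so f₁₁ = f₂₂ = 4.667/EI and f₁₂ = f₂₁ = 2.333/EI.
Compatibility — zero rotation at each built-in end:
  4.667 M_A + 2.333 M_C = 1131
  2.333 M_A + 4.667 M_C = 1131
Solving the pair gives M_A = 161.6 kN·m and M_C = 161.6 kN·m (hogging).

M_C = 161.6 kN·m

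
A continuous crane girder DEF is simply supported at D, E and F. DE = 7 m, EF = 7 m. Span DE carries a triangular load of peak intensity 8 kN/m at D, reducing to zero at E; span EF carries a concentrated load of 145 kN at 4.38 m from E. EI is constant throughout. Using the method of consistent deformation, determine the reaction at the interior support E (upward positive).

Insert a hinge at E; M_E is the redundant, and each span becomes simply supported.
Discontinuity in slope at E on the released structure — sum the simple-span end rotations:
  span DE: triangular load, peak 8: 7w₀L³/(360EI) = 53.36/EI
  span EF: point load 145 at a = 4.38: Pab(L + b)/(6LEI) = 381.1/EI
  relative rotation θ_0 = (53.36 + 381.1)/EI = 434.5/EI
A unit hogging moment at E produces rotation L₁/(3EI) + L₂/(3EI) = 4.667/EI.
Slope continuity at E: θ_0 = M_E·4.667/EI, so M_E = 434.5/4.667 = 93.1 kN·m (hogging).
Span DE, ΣM about D with M_E applied at E: R_E^{DE}·7 = 65.33 + 93.1, so R_E^{DE} = 22.63 kN and R_D = 28 − 22.63 = 5.366 kN.
Span EF, ΣM about F: R_E^{EF}·7 = 379.9 + 93.1, so R_E^{EF} = 67.57 kN and R_F = 145 − 67.57 = 77.43 kN.
R_E = 22.63 + 67.57 = 90.21 kN.

R_E = 90.21 kN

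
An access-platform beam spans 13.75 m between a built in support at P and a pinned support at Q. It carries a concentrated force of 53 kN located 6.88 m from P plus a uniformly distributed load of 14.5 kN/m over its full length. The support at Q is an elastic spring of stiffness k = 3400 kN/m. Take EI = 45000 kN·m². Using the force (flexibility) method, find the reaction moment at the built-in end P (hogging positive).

M_P = 498.2 kN·m

Choose R_Q as the redundant. The primary structure is the cantilever fixed at P.
Deflection at Q on the released cantilever, summing each load's contribution:
  point load 53 at a = 6.88: Pa²(3L − a)/(6EI) = 14371/EI
  UDL 14.5: wL⁴/(8EI) = 64787/EI
  δ_0 = 79158/EI
Tip deflection under a unit load at Q: L³/(3EI) = 866.5/EI.
With EI = 45000 kN·m²: δ_0 = 1.7591 m and δ_{QQ} = 0.019256 m/kN.
Compatibility — the spring shortens by R_Q/k under the reaction it provides: δ_0 − R_Q·δ_{QQ} = R_Q/k. With 1/k = 0.000294 m/kN, R_Q = δ_0 / (δ_{QQ} + 1/k) = 1.7591 / (0.019256 + 0.000294) = 89.98 kN.
Moment equilibrium about P: M_P = Σ(load moments about P) − R_Q·L = 1735 − 89.98×13.75 = 498.2 kN·m.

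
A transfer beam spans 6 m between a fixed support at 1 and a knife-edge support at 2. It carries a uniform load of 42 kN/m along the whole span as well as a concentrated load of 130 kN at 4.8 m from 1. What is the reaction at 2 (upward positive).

R_2 = 186 kN

Release the roller at 2. Primary structure: cantilever fixed at 1.
Downward deflection at the released point 2 due to the loads:
  UDL 42: wL⁴/(8EI) = 6804/EI
  point load 130 at a = 4.8: Pa²(3L − a)/(6EI) = 6589/EI
  δ_0 = 13393/EI
Flexibility coefficient — unit upward force at 2: δ_{22} = L³/(3EI) = 72/EI.
The prop prevents deflection at 2: R_2 = δ_0/δ_{22} = 13393/72 = 186 kN.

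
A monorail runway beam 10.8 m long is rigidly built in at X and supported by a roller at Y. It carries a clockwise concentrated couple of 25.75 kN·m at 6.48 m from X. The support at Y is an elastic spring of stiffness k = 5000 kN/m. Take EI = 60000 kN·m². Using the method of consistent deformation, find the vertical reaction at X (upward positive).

Choose R_Y as the redundant. The primary structure is the cantilever fixed at X.
Downward deflection at the released point Y due to the loads:
  clockwise couple 25.75 at a = 6.48: M₀a(2L − a)/(2EI) = 1261/EI
Tip deflection under a unit load at Y: L³/(3EI) = 419.9/EI.
With EI = 60000 kN·m²: δ_0 = 0.021024 m and δ_{YY} = 0.006998 m/kN.
Compatibility — the spring shortens by R_Y/k under the reaction it provides: δ_0 − R_Y·δ_{YY} = R_Y/k. With 1/k = 0.0002 m/kN, R_Y = δ_0 / (δ_{YY} + 1/k) = 0.021024 / (0.006998 + 0.0002) = 2.921 kN.
Vertical equilibrium: R_X = ΣP − R_Y = 0 − 2.921 = -2.921 kN.

R_X = -2.921 kN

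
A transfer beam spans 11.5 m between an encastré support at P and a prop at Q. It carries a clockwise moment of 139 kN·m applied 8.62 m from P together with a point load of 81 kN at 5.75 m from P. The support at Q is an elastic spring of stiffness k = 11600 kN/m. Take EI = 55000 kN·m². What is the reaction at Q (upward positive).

Take the reaction at Q as the redundant and release it; the primary structure is a cantilever fixed at P.
Downward deflection at the released point Q due to the loads:
  clockwise couple 139 at a = 8.62: M₀a(2L − a)/(2EI) = 8615/EI
  point load 81 at a = 5.75: Pa²(3L − a)/(6EI) = 12832/EI
  δ_0 = 21447/EI
Flexibility coefficient — unit upward force at Q: δ_{QQ} = L³/(3EI) = 507/EI.
With EI = 55000 kN·m²: δ_0 = 0.38995 m and δ_{QQ} = 0.009217 m/kN.
Compatibility — the spring shortens by R_Q/k under the reaction it provides: δ_0 − R_Q·δ_{QQ} = R_Q/k. With 1/k = 0.000086 m/kN, R_Q = δ_0 / (δ_{QQ} + 1/k) = 0.38995 / (0.009217 + 0.000086) = 41.91 kN.

R_Q = 41.91 kN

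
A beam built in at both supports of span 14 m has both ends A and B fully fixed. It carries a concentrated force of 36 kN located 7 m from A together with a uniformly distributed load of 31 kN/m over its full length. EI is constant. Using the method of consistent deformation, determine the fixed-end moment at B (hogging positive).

M_B = 569.3 kN·m

Take the two fixed-end moments M_A, M_B as redundants; the released structure is the simple span AB.
Simple-span end rotations at A and B under the given loads:
  at A: point load 36 at a = 7: Pab(L + b)/(6LEI) = 441/EI
  at B: point load 36 at a = 7: Pab(L + a)/(6LEI) = 441/EI
  at A: UDL 31: wL³/(24EI) = 3544/EI
  at B: UDL 31: wL³/(24EI) = 3544/EI
  θ_A0 = 3985/EI,  θ_B0 = 3985/EI
Flexibility coefficients: a unit moment at one end gives L/(3EI) there and L/(6EI) at the far end, so f₁₁ = f₂₂ = 4.667/EI and f₁₂ = f₂₁ = 2.333/EI.
Compatibility — zero rotation at each built-in end:
  4.667 M_A + 2.333 M_B = 3985
  2.333 M_A + 4.667 M_B = 3985
Solving the pair gives M_A = 569.3 kN·m and M_B = 569.3 kN·m (hogging).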